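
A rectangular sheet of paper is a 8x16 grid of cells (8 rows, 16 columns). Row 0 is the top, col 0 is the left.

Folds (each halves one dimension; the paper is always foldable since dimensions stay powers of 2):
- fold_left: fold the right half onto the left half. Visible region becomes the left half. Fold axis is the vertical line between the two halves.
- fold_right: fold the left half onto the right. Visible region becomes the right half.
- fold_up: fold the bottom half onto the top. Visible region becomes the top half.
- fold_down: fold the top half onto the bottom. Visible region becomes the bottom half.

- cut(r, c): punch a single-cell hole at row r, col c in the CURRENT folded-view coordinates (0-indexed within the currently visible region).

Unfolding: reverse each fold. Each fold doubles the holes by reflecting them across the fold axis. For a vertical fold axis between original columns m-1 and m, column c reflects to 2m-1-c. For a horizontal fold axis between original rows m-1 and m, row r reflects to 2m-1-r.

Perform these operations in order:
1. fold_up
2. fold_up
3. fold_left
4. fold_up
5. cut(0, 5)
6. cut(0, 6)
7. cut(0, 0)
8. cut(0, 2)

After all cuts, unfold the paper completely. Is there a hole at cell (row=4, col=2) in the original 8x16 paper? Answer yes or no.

Answer: yes

Derivation:
Op 1 fold_up: fold axis h@4; visible region now rows[0,4) x cols[0,16) = 4x16
Op 2 fold_up: fold axis h@2; visible region now rows[0,2) x cols[0,16) = 2x16
Op 3 fold_left: fold axis v@8; visible region now rows[0,2) x cols[0,8) = 2x8
Op 4 fold_up: fold axis h@1; visible region now rows[0,1) x cols[0,8) = 1x8
Op 5 cut(0, 5): punch at orig (0,5); cuts so far [(0, 5)]; region rows[0,1) x cols[0,8) = 1x8
Op 6 cut(0, 6): punch at orig (0,6); cuts so far [(0, 5), (0, 6)]; region rows[0,1) x cols[0,8) = 1x8
Op 7 cut(0, 0): punch at orig (0,0); cuts so far [(0, 0), (0, 5), (0, 6)]; region rows[0,1) x cols[0,8) = 1x8
Op 8 cut(0, 2): punch at orig (0,2); cuts so far [(0, 0), (0, 2), (0, 5), (0, 6)]; region rows[0,1) x cols[0,8) = 1x8
Unfold 1 (reflect across h@1): 8 holes -> [(0, 0), (0, 2), (0, 5), (0, 6), (1, 0), (1, 2), (1, 5), (1, 6)]
Unfold 2 (reflect across v@8): 16 holes -> [(0, 0), (0, 2), (0, 5), (0, 6), (0, 9), (0, 10), (0, 13), (0, 15), (1, 0), (1, 2), (1, 5), (1, 6), (1, 9), (1, 10), (1, 13), (1, 15)]
Unfold 3 (reflect across h@2): 32 holes -> [(0, 0), (0, 2), (0, 5), (0, 6), (0, 9), (0, 10), (0, 13), (0, 15), (1, 0), (1, 2), (1, 5), (1, 6), (1, 9), (1, 10), (1, 13), (1, 15), (2, 0), (2, 2), (2, 5), (2, 6), (2, 9), (2, 10), (2, 13), (2, 15), (3, 0), (3, 2), (3, 5), (3, 6), (3, 9), (3, 10), (3, 13), (3, 15)]
Unfold 4 (reflect across h@4): 64 holes -> [(0, 0), (0, 2), (0, 5), (0, 6), (0, 9), (0, 10), (0, 13), (0, 15), (1, 0), (1, 2), (1, 5), (1, 6), (1, 9), (1, 10), (1, 13), (1, 15), (2, 0), (2, 2), (2, 5), (2, 6), (2, 9), (2, 10), (2, 13), (2, 15), (3, 0), (3, 2), (3, 5), (3, 6), (3, 9), (3, 10), (3, 13), (3, 15), (4, 0), (4, 2), (4, 5), (4, 6), (4, 9), (4, 10), (4, 13), (4, 15), (5, 0), (5, 2), (5, 5), (5, 6), (5, 9), (5, 10), (5, 13), (5, 15), (6, 0), (6, 2), (6, 5), (6, 6), (6, 9), (6, 10), (6, 13), (6, 15), (7, 0), (7, 2), (7, 5), (7, 6), (7, 9), (7, 10), (7, 13), (7, 15)]
Holes: [(0, 0), (0, 2), (0, 5), (0, 6), (0, 9), (0, 10), (0, 13), (0, 15), (1, 0), (1, 2), (1, 5), (1, 6), (1, 9), (1, 10), (1, 13), (1, 15), (2, 0), (2, 2), (2, 5), (2, 6), (2, 9), (2, 10), (2, 13), (2, 15), (3, 0), (3, 2), (3, 5), (3, 6), (3, 9), (3, 10), (3, 13), (3, 15), (4, 0), (4, 2), (4, 5), (4, 6), (4, 9), (4, 10), (4, 13), (4, 15), (5, 0), (5, 2), (5, 5), (5, 6), (5, 9), (5, 10), (5, 13), (5, 15), (6, 0), (6, 2), (6, 5), (6, 6), (6, 9), (6, 10), (6, 13), (6, 15), (7, 0), (7, 2), (7, 5), (7, 6), (7, 9), (7, 10), (7, 13), (7, 15)]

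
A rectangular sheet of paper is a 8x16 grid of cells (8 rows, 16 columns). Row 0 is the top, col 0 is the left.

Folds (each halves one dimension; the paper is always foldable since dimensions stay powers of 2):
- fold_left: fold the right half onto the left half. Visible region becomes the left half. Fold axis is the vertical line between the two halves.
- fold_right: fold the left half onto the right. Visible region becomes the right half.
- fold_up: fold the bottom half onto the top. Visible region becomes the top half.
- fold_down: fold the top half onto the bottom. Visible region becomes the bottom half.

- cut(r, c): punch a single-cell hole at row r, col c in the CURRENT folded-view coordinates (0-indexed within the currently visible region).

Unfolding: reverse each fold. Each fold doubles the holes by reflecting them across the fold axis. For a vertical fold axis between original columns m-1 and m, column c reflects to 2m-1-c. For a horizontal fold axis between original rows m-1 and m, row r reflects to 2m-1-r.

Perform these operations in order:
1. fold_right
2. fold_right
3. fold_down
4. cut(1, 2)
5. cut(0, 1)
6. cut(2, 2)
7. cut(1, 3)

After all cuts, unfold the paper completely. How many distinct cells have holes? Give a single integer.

Op 1 fold_right: fold axis v@8; visible region now rows[0,8) x cols[8,16) = 8x8
Op 2 fold_right: fold axis v@12; visible region now rows[0,8) x cols[12,16) = 8x4
Op 3 fold_down: fold axis h@4; visible region now rows[4,8) x cols[12,16) = 4x4
Op 4 cut(1, 2): punch at orig (5,14); cuts so far [(5, 14)]; region rows[4,8) x cols[12,16) = 4x4
Op 5 cut(0, 1): punch at orig (4,13); cuts so far [(4, 13), (5, 14)]; region rows[4,8) x cols[12,16) = 4x4
Op 6 cut(2, 2): punch at orig (6,14); cuts so far [(4, 13), (5, 14), (6, 14)]; region rows[4,8) x cols[12,16) = 4x4
Op 7 cut(1, 3): punch at orig (5,15); cuts so far [(4, 13), (5, 14), (5, 15), (6, 14)]; region rows[4,8) x cols[12,16) = 4x4
Unfold 1 (reflect across h@4): 8 holes -> [(1, 14), (2, 14), (2, 15), (3, 13), (4, 13), (5, 14), (5, 15), (6, 14)]
Unfold 2 (reflect across v@12): 16 holes -> [(1, 9), (1, 14), (2, 8), (2, 9), (2, 14), (2, 15), (3, 10), (3, 13), (4, 10), (4, 13), (5, 8), (5, 9), (5, 14), (5, 15), (6, 9), (6, 14)]
Unfold 3 (reflect across v@8): 32 holes -> [(1, 1), (1, 6), (1, 9), (1, 14), (2, 0), (2, 1), (2, 6), (2, 7), (2, 8), (2, 9), (2, 14), (2, 15), (3, 2), (3, 5), (3, 10), (3, 13), (4, 2), (4, 5), (4, 10), (4, 13), (5, 0), (5, 1), (5, 6), (5, 7), (5, 8), (5, 9), (5, 14), (5, 15), (6, 1), (6, 6), (6, 9), (6, 14)]

Answer: 32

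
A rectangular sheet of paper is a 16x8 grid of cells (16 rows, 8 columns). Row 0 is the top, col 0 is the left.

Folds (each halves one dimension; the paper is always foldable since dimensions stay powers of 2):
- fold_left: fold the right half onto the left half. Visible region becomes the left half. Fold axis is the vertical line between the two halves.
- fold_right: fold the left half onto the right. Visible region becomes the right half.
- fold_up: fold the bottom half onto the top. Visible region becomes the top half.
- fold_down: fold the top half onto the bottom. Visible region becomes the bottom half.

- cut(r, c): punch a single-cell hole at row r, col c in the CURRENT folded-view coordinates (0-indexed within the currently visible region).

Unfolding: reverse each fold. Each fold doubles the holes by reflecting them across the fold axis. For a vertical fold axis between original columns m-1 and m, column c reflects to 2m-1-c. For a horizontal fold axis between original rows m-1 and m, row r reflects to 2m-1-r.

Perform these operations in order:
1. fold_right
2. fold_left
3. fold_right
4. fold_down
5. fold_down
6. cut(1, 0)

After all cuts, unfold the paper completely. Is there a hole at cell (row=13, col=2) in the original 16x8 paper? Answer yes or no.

Answer: yes

Derivation:
Op 1 fold_right: fold axis v@4; visible region now rows[0,16) x cols[4,8) = 16x4
Op 2 fold_left: fold axis v@6; visible region now rows[0,16) x cols[4,6) = 16x2
Op 3 fold_right: fold axis v@5; visible region now rows[0,16) x cols[5,6) = 16x1
Op 4 fold_down: fold axis h@8; visible region now rows[8,16) x cols[5,6) = 8x1
Op 5 fold_down: fold axis h@12; visible region now rows[12,16) x cols[5,6) = 4x1
Op 6 cut(1, 0): punch at orig (13,5); cuts so far [(13, 5)]; region rows[12,16) x cols[5,6) = 4x1
Unfold 1 (reflect across h@12): 2 holes -> [(10, 5), (13, 5)]
Unfold 2 (reflect across h@8): 4 holes -> [(2, 5), (5, 5), (10, 5), (13, 5)]
Unfold 3 (reflect across v@5): 8 holes -> [(2, 4), (2, 5), (5, 4), (5, 5), (10, 4), (10, 5), (13, 4), (13, 5)]
Unfold 4 (reflect across v@6): 16 holes -> [(2, 4), (2, 5), (2, 6), (2, 7), (5, 4), (5, 5), (5, 6), (5, 7), (10, 4), (10, 5), (10, 6), (10, 7), (13, 4), (13, 5), (13, 6), (13, 7)]
Unfold 5 (reflect across v@4): 32 holes -> [(2, 0), (2, 1), (2, 2), (2, 3), (2, 4), (2, 5), (2, 6), (2, 7), (5, 0), (5, 1), (5, 2), (5, 3), (5, 4), (5, 5), (5, 6), (5, 7), (10, 0), (10, 1), (10, 2), (10, 3), (10, 4), (10, 5), (10, 6), (10, 7), (13, 0), (13, 1), (13, 2), (13, 3), (13, 4), (13, 5), (13, 6), (13, 7)]
Holes: [(2, 0), (2, 1), (2, 2), (2, 3), (2, 4), (2, 5), (2, 6), (2, 7), (5, 0), (5, 1), (5, 2), (5, 3), (5, 4), (5, 5), (5, 6), (5, 7), (10, 0), (10, 1), (10, 2), (10, 3), (10, 4), (10, 5), (10, 6), (10, 7), (13, 0), (13, 1), (13, 2), (13, 3), (13, 4), (13, 5), (13, 6), (13, 7)]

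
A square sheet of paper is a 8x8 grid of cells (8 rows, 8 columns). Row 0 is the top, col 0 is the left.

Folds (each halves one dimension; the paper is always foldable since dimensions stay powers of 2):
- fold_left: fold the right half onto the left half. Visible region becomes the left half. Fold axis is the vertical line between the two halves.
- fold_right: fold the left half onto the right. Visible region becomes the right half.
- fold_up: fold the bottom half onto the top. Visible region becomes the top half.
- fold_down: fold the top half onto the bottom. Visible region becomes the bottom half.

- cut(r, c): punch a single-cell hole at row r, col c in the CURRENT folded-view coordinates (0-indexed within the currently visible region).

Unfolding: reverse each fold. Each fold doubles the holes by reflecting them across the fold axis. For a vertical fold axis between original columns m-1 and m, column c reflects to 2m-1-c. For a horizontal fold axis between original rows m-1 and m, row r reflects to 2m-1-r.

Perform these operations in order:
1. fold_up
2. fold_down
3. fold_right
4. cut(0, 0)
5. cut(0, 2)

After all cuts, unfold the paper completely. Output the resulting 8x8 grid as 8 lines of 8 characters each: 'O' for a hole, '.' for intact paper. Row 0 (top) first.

Answer: ........
.O.OO.O.
.O.OO.O.
........
........
.O.OO.O.
.O.OO.O.
........

Derivation:
Op 1 fold_up: fold axis h@4; visible region now rows[0,4) x cols[0,8) = 4x8
Op 2 fold_down: fold axis h@2; visible region now rows[2,4) x cols[0,8) = 2x8
Op 3 fold_right: fold axis v@4; visible region now rows[2,4) x cols[4,8) = 2x4
Op 4 cut(0, 0): punch at orig (2,4); cuts so far [(2, 4)]; region rows[2,4) x cols[4,8) = 2x4
Op 5 cut(0, 2): punch at orig (2,6); cuts so far [(2, 4), (2, 6)]; region rows[2,4) x cols[4,8) = 2x4
Unfold 1 (reflect across v@4): 4 holes -> [(2, 1), (2, 3), (2, 4), (2, 6)]
Unfold 2 (reflect across h@2): 8 holes -> [(1, 1), (1, 3), (1, 4), (1, 6), (2, 1), (2, 3), (2, 4), (2, 6)]
Unfold 3 (reflect across h@4): 16 holes -> [(1, 1), (1, 3), (1, 4), (1, 6), (2, 1), (2, 3), (2, 4), (2, 6), (5, 1), (5, 3), (5, 4), (5, 6), (6, 1), (6, 3), (6, 4), (6, 6)]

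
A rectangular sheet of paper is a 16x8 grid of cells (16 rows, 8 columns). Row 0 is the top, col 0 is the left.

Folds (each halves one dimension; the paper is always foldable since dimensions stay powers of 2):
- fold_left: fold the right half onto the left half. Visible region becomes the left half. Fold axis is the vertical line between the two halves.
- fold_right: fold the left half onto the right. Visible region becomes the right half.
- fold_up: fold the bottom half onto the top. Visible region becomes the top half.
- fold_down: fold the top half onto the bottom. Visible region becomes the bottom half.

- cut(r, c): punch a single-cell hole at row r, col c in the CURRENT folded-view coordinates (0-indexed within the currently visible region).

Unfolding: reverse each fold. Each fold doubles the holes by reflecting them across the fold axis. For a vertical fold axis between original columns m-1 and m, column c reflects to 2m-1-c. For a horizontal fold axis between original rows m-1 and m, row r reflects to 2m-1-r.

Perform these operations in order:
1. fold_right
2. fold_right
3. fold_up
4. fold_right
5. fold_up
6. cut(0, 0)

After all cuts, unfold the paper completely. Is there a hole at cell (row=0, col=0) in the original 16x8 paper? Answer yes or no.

Op 1 fold_right: fold axis v@4; visible region now rows[0,16) x cols[4,8) = 16x4
Op 2 fold_right: fold axis v@6; visible region now rows[0,16) x cols[6,8) = 16x2
Op 3 fold_up: fold axis h@8; visible region now rows[0,8) x cols[6,8) = 8x2
Op 4 fold_right: fold axis v@7; visible region now rows[0,8) x cols[7,8) = 8x1
Op 5 fold_up: fold axis h@4; visible region now rows[0,4) x cols[7,8) = 4x1
Op 6 cut(0, 0): punch at orig (0,7); cuts so far [(0, 7)]; region rows[0,4) x cols[7,8) = 4x1
Unfold 1 (reflect across h@4): 2 holes -> [(0, 7), (7, 7)]
Unfold 2 (reflect across v@7): 4 holes -> [(0, 6), (0, 7), (7, 6), (7, 7)]
Unfold 3 (reflect across h@8): 8 holes -> [(0, 6), (0, 7), (7, 6), (7, 7), (8, 6), (8, 7), (15, 6), (15, 7)]
Unfold 4 (reflect across v@6): 16 holes -> [(0, 4), (0, 5), (0, 6), (0, 7), (7, 4), (7, 5), (7, 6), (7, 7), (8, 4), (8, 5), (8, 6), (8, 7), (15, 4), (15, 5), (15, 6), (15, 7)]
Unfold 5 (reflect across v@4): 32 holes -> [(0, 0), (0, 1), (0, 2), (0, 3), (0, 4), (0, 5), (0, 6), (0, 7), (7, 0), (7, 1), (7, 2), (7, 3), (7, 4), (7, 5), (7, 6), (7, 7), (8, 0), (8, 1), (8, 2), (8, 3), (8, 4), (8, 5), (8, 6), (8, 7), (15, 0), (15, 1), (15, 2), (15, 3), (15, 4), (15, 5), (15, 6), (15, 7)]
Holes: [(0, 0), (0, 1), (0, 2), (0, 3), (0, 4), (0, 5), (0, 6), (0, 7), (7, 0), (7, 1), (7, 2), (7, 3), (7, 4), (7, 5), (7, 6), (7, 7), (8, 0), (8, 1), (8, 2), (8, 3), (8, 4), (8, 5), (8, 6), (8, 7), (15, 0), (15, 1), (15, 2), (15, 3), (15, 4), (15, 5), (15, 6), (15, 7)]

Answer: yes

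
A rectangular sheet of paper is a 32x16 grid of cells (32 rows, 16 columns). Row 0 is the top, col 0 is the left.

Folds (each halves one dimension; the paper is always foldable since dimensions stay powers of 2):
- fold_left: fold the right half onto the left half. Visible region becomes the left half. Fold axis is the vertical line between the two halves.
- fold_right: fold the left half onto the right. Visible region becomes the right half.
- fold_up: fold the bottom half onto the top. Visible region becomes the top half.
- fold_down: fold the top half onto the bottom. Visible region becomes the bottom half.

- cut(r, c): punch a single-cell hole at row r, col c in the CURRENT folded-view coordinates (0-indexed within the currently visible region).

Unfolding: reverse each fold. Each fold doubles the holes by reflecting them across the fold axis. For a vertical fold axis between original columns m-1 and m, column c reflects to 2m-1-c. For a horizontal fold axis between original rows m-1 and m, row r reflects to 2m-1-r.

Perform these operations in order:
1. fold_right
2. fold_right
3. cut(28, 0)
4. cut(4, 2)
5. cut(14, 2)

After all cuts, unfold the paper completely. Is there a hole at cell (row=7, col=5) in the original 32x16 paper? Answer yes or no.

Op 1 fold_right: fold axis v@8; visible region now rows[0,32) x cols[8,16) = 32x8
Op 2 fold_right: fold axis v@12; visible region now rows[0,32) x cols[12,16) = 32x4
Op 3 cut(28, 0): punch at orig (28,12); cuts so far [(28, 12)]; region rows[0,32) x cols[12,16) = 32x4
Op 4 cut(4, 2): punch at orig (4,14); cuts so far [(4, 14), (28, 12)]; region rows[0,32) x cols[12,16) = 32x4
Op 5 cut(14, 2): punch at orig (14,14); cuts so far [(4, 14), (14, 14), (28, 12)]; region rows[0,32) x cols[12,16) = 32x4
Unfold 1 (reflect across v@12): 6 holes -> [(4, 9), (4, 14), (14, 9), (14, 14), (28, 11), (28, 12)]
Unfold 2 (reflect across v@8): 12 holes -> [(4, 1), (4, 6), (4, 9), (4, 14), (14, 1), (14, 6), (14, 9), (14, 14), (28, 3), (28, 4), (28, 11), (28, 12)]
Holes: [(4, 1), (4, 6), (4, 9), (4, 14), (14, 1), (14, 6), (14, 9), (14, 14), (28, 3), (28, 4), (28, 11), (28, 12)]

Answer: no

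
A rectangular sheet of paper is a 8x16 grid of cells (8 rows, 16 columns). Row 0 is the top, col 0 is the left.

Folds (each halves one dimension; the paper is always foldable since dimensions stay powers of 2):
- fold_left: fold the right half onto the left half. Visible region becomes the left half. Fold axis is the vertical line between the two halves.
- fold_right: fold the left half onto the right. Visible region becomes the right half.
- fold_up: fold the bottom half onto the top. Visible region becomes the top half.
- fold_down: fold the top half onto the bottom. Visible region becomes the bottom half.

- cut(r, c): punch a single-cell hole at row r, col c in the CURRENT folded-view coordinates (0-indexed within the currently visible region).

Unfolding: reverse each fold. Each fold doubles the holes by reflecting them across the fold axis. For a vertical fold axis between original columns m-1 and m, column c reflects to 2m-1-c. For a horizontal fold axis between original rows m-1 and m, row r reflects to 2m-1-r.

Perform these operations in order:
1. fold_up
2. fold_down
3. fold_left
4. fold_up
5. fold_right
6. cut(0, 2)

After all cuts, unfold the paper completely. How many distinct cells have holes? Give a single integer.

Answer: 32

Derivation:
Op 1 fold_up: fold axis h@4; visible region now rows[0,4) x cols[0,16) = 4x16
Op 2 fold_down: fold axis h@2; visible region now rows[2,4) x cols[0,16) = 2x16
Op 3 fold_left: fold axis v@8; visible region now rows[2,4) x cols[0,8) = 2x8
Op 4 fold_up: fold axis h@3; visible region now rows[2,3) x cols[0,8) = 1x8
Op 5 fold_right: fold axis v@4; visible region now rows[2,3) x cols[4,8) = 1x4
Op 6 cut(0, 2): punch at orig (2,6); cuts so far [(2, 6)]; region rows[2,3) x cols[4,8) = 1x4
Unfold 1 (reflect across v@4): 2 holes -> [(2, 1), (2, 6)]
Unfold 2 (reflect across h@3): 4 holes -> [(2, 1), (2, 6), (3, 1), (3, 6)]
Unfold 3 (reflect across v@8): 8 holes -> [(2, 1), (2, 6), (2, 9), (2, 14), (3, 1), (3, 6), (3, 9), (3, 14)]
Unfold 4 (reflect across h@2): 16 holes -> [(0, 1), (0, 6), (0, 9), (0, 14), (1, 1), (1, 6), (1, 9), (1, 14), (2, 1), (2, 6), (2, 9), (2, 14), (3, 1), (3, 6), (3, 9), (3, 14)]
Unfold 5 (reflect across h@4): 32 holes -> [(0, 1), (0, 6), (0, 9), (0, 14), (1, 1), (1, 6), (1, 9), (1, 14), (2, 1), (2, 6), (2, 9), (2, 14), (3, 1), (3, 6), (3, 9), (3, 14), (4, 1), (4, 6), (4, 9), (4, 14), (5, 1), (5, 6), (5, 9), (5, 14), (6, 1), (6, 6), (6, 9), (6, 14), (7, 1), (7, 6), (7, 9), (7, 14)]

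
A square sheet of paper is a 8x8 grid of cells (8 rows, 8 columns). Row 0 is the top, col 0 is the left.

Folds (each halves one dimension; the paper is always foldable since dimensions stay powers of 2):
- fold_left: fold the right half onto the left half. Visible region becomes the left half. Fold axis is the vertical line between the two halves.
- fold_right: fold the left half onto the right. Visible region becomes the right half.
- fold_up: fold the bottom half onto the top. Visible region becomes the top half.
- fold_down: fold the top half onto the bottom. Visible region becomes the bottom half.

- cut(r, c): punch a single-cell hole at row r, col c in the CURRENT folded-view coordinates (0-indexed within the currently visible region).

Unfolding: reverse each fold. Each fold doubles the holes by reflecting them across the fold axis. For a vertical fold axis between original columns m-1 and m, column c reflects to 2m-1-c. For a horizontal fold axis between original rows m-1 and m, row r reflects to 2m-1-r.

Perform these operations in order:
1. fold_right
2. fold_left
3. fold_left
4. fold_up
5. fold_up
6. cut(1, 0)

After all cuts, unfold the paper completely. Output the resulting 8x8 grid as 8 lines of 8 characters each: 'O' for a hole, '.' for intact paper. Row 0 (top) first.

Op 1 fold_right: fold axis v@4; visible region now rows[0,8) x cols[4,8) = 8x4
Op 2 fold_left: fold axis v@6; visible region now rows[0,8) x cols[4,6) = 8x2
Op 3 fold_left: fold axis v@5; visible region now rows[0,8) x cols[4,5) = 8x1
Op 4 fold_up: fold axis h@4; visible region now rows[0,4) x cols[4,5) = 4x1
Op 5 fold_up: fold axis h@2; visible region now rows[0,2) x cols[4,5) = 2x1
Op 6 cut(1, 0): punch at orig (1,4); cuts so far [(1, 4)]; region rows[0,2) x cols[4,5) = 2x1
Unfold 1 (reflect across h@2): 2 holes -> [(1, 4), (2, 4)]
Unfold 2 (reflect across h@4): 4 holes -> [(1, 4), (2, 4), (5, 4), (6, 4)]
Unfold 3 (reflect across v@5): 8 holes -> [(1, 4), (1, 5), (2, 4), (2, 5), (5, 4), (5, 5), (6, 4), (6, 5)]
Unfold 4 (reflect across v@6): 16 holes -> [(1, 4), (1, 5), (1, 6), (1, 7), (2, 4), (2, 5), (2, 6), (2, 7), (5, 4), (5, 5), (5, 6), (5, 7), (6, 4), (6, 5), (6, 6), (6, 7)]
Unfold 5 (reflect across v@4): 32 holes -> [(1, 0), (1, 1), (1, 2), (1, 3), (1, 4), (1, 5), (1, 6), (1, 7), (2, 0), (2, 1), (2, 2), (2, 3), (2, 4), (2, 5), (2, 6), (2, 7), (5, 0), (5, 1), (5, 2), (5, 3), (5, 4), (5, 5), (5, 6), (5, 7), (6, 0), (6, 1), (6, 2), (6, 3), (6, 4), (6, 5), (6, 6), (6, 7)]

Answer: ........
OOOOOOOO
OOOOOOOO
........
........
OOOOOOOO
OOOOOOOO
........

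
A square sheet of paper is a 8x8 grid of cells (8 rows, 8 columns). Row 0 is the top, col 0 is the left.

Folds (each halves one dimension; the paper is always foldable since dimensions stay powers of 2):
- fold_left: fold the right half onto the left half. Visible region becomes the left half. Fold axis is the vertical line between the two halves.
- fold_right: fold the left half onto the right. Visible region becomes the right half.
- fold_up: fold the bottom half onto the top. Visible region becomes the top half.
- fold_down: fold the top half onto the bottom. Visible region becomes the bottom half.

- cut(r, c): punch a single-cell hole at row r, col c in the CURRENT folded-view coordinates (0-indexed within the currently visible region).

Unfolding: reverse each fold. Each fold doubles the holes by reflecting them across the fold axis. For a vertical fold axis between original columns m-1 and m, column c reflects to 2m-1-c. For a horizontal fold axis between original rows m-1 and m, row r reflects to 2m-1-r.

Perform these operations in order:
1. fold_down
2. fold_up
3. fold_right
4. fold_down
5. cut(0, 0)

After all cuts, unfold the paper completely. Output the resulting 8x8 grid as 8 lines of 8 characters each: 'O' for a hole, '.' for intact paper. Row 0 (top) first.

Answer: ...OO...
...OO...
...OO...
...OO...
...OO...
...OO...
...OO...
...OO...

Derivation:
Op 1 fold_down: fold axis h@4; visible region now rows[4,8) x cols[0,8) = 4x8
Op 2 fold_up: fold axis h@6; visible region now rows[4,6) x cols[0,8) = 2x8
Op 3 fold_right: fold axis v@4; visible region now rows[4,6) x cols[4,8) = 2x4
Op 4 fold_down: fold axis h@5; visible region now rows[5,6) x cols[4,8) = 1x4
Op 5 cut(0, 0): punch at orig (5,4); cuts so far [(5, 4)]; region rows[5,6) x cols[4,8) = 1x4
Unfold 1 (reflect across h@5): 2 holes -> [(4, 4), (5, 4)]
Unfold 2 (reflect across v@4): 4 holes -> [(4, 3), (4, 4), (5, 3), (5, 4)]
Unfold 3 (reflect across h@6): 8 holes -> [(4, 3), (4, 4), (5, 3), (5, 4), (6, 3), (6, 4), (7, 3), (7, 4)]
Unfold 4 (reflect across h@4): 16 holes -> [(0, 3), (0, 4), (1, 3), (1, 4), (2, 3), (2, 4), (3, 3), (3, 4), (4, 3), (4, 4), (5, 3), (5, 4), (6, 3), (6, 4), (7, 3), (7, 4)]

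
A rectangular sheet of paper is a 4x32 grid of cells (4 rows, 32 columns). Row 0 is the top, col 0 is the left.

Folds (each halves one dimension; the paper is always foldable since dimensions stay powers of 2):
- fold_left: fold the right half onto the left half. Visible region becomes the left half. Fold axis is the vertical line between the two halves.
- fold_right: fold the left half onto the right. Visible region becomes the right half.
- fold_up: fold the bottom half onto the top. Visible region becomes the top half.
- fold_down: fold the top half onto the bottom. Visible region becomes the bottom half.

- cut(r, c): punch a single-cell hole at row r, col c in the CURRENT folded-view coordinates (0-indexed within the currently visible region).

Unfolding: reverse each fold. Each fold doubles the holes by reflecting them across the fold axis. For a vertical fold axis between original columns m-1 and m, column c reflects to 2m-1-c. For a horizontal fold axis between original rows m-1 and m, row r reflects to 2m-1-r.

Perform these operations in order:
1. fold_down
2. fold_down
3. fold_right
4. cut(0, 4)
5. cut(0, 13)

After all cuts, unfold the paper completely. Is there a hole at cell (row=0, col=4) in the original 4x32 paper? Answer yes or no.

Op 1 fold_down: fold axis h@2; visible region now rows[2,4) x cols[0,32) = 2x32
Op 2 fold_down: fold axis h@3; visible region now rows[3,4) x cols[0,32) = 1x32
Op 3 fold_right: fold axis v@16; visible region now rows[3,4) x cols[16,32) = 1x16
Op 4 cut(0, 4): punch at orig (3,20); cuts so far [(3, 20)]; region rows[3,4) x cols[16,32) = 1x16
Op 5 cut(0, 13): punch at orig (3,29); cuts so far [(3, 20), (3, 29)]; region rows[3,4) x cols[16,32) = 1x16
Unfold 1 (reflect across v@16): 4 holes -> [(3, 2), (3, 11), (3, 20), (3, 29)]
Unfold 2 (reflect across h@3): 8 holes -> [(2, 2), (2, 11), (2, 20), (2, 29), (3, 2), (3, 11), (3, 20), (3, 29)]
Unfold 3 (reflect across h@2): 16 holes -> [(0, 2), (0, 11), (0, 20), (0, 29), (1, 2), (1, 11), (1, 20), (1, 29), (2, 2), (2, 11), (2, 20), (2, 29), (3, 2), (3, 11), (3, 20), (3, 29)]
Holes: [(0, 2), (0, 11), (0, 20), (0, 29), (1, 2), (1, 11), (1, 20), (1, 29), (2, 2), (2, 11), (2, 20), (2, 29), (3, 2), (3, 11), (3, 20), (3, 29)]

Answer: no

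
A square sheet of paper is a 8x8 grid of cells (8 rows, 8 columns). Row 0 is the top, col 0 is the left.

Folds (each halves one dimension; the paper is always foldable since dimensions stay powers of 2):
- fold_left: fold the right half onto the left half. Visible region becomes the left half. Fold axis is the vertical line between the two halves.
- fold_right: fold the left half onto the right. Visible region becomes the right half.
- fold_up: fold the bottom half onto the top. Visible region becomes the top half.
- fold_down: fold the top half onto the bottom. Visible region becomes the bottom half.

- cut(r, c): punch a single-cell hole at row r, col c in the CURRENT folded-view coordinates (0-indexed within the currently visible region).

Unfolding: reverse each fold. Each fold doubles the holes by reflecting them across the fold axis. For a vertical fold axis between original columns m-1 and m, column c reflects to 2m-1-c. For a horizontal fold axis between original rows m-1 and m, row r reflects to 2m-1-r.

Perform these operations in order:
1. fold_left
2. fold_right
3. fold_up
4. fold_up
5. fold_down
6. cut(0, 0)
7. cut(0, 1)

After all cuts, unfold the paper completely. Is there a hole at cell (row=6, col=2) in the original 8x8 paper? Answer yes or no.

Answer: yes

Derivation:
Op 1 fold_left: fold axis v@4; visible region now rows[0,8) x cols[0,4) = 8x4
Op 2 fold_right: fold axis v@2; visible region now rows[0,8) x cols[2,4) = 8x2
Op 3 fold_up: fold axis h@4; visible region now rows[0,4) x cols[2,4) = 4x2
Op 4 fold_up: fold axis h@2; visible region now rows[0,2) x cols[2,4) = 2x2
Op 5 fold_down: fold axis h@1; visible region now rows[1,2) x cols[2,4) = 1x2
Op 6 cut(0, 0): punch at orig (1,2); cuts so far [(1, 2)]; region rows[1,2) x cols[2,4) = 1x2
Op 7 cut(0, 1): punch at orig (1,3); cuts so far [(1, 2), (1, 3)]; region rows[1,2) x cols[2,4) = 1x2
Unfold 1 (reflect across h@1): 4 holes -> [(0, 2), (0, 3), (1, 2), (1, 3)]
Unfold 2 (reflect across h@2): 8 holes -> [(0, 2), (0, 3), (1, 2), (1, 3), (2, 2), (2, 3), (3, 2), (3, 3)]
Unfold 3 (reflect across h@4): 16 holes -> [(0, 2), (0, 3), (1, 2), (1, 3), (2, 2), (2, 3), (3, 2), (3, 3), (4, 2), (4, 3), (5, 2), (5, 3), (6, 2), (6, 3), (7, 2), (7, 3)]
Unfold 4 (reflect across v@2): 32 holes -> [(0, 0), (0, 1), (0, 2), (0, 3), (1, 0), (1, 1), (1, 2), (1, 3), (2, 0), (2, 1), (2, 2), (2, 3), (3, 0), (3, 1), (3, 2), (3, 3), (4, 0), (4, 1), (4, 2), (4, 3), (5, 0), (5, 1), (5, 2), (5, 3), (6, 0), (6, 1), (6, 2), (6, 3), (7, 0), (7, 1), (7, 2), (7, 3)]
Unfold 5 (reflect across v@4): 64 holes -> [(0, 0), (0, 1), (0, 2), (0, 3), (0, 4), (0, 5), (0, 6), (0, 7), (1, 0), (1, 1), (1, 2), (1, 3), (1, 4), (1, 5), (1, 6), (1, 7), (2, 0), (2, 1), (2, 2), (2, 3), (2, 4), (2, 5), (2, 6), (2, 7), (3, 0), (3, 1), (3, 2), (3, 3), (3, 4), (3, 5), (3, 6), (3, 7), (4, 0), (4, 1), (4, 2), (4, 3), (4, 4), (4, 5), (4, 6), (4, 7), (5, 0), (5, 1), (5, 2), (5, 3), (5, 4), (5, 5), (5, 6), (5, 7), (6, 0), (6, 1), (6, 2), (6, 3), (6, 4), (6, 5), (6, 6), (6, 7), (7, 0), (7, 1), (7, 2), (7, 3), (7, 4), (7, 5), (7, 6), (7, 7)]
Holes: [(0, 0), (0, 1), (0, 2), (0, 3), (0, 4), (0, 5), (0, 6), (0, 7), (1, 0), (1, 1), (1, 2), (1, 3), (1, 4), (1, 5), (1, 6), (1, 7), (2, 0), (2, 1), (2, 2), (2, 3), (2, 4), (2, 5), (2, 6), (2, 7), (3, 0), (3, 1), (3, 2), (3, 3), (3, 4), (3, 5), (3, 6), (3, 7), (4, 0), (4, 1), (4, 2), (4, 3), (4, 4), (4, 5), (4, 6), (4, 7), (5, 0), (5, 1), (5, 2), (5, 3), (5, 4), (5, 5), (5, 6), (5, 7), (6, 0), (6, 1), (6, 2), (6, 3), (6, 4), (6, 5), (6, 6), (6, 7), (7, 0), (7, 1), (7, 2), (7, 3), (7, 4), (7, 5), (7, 6), (7, 7)]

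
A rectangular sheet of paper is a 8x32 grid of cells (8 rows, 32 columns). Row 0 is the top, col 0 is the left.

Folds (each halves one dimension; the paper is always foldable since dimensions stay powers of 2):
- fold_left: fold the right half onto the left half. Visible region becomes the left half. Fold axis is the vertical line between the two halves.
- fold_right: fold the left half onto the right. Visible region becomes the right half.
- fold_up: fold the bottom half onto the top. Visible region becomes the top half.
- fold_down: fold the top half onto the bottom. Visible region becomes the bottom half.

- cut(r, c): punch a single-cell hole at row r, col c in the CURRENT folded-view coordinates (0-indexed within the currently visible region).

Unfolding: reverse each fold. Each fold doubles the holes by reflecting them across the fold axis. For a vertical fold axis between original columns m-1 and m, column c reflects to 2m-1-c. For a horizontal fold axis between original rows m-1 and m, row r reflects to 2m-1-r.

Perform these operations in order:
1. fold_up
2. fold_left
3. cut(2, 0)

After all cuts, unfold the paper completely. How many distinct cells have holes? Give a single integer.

Op 1 fold_up: fold axis h@4; visible region now rows[0,4) x cols[0,32) = 4x32
Op 2 fold_left: fold axis v@16; visible region now rows[0,4) x cols[0,16) = 4x16
Op 3 cut(2, 0): punch at orig (2,0); cuts so far [(2, 0)]; region rows[0,4) x cols[0,16) = 4x16
Unfold 1 (reflect across v@16): 2 holes -> [(2, 0), (2, 31)]
Unfold 2 (reflect across h@4): 4 holes -> [(2, 0), (2, 31), (5, 0), (5, 31)]

Answer: 4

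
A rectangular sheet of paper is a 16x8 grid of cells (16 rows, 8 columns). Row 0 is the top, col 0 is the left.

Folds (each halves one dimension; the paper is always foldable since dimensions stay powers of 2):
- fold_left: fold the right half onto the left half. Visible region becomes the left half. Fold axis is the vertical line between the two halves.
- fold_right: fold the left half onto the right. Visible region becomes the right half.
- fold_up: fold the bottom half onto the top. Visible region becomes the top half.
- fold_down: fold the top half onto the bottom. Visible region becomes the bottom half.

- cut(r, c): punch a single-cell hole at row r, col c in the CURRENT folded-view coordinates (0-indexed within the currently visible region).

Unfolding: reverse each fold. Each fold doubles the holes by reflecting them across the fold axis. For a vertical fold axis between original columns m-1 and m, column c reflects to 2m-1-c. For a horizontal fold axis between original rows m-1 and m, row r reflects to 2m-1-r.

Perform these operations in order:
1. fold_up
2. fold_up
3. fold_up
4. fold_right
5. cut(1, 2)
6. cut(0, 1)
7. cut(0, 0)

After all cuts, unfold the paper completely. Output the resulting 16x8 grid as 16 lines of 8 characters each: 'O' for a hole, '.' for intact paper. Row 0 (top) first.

Answer: ..OOOO..
.O....O.
.O....O.
..OOOO..
..OOOO..
.O....O.
.O....O.
..OOOO..
..OOOO..
.O....O.
.O....O.
..OOOO..
..OOOO..
.O....O.
.O....O.
..OOOO..

Derivation:
Op 1 fold_up: fold axis h@8; visible region now rows[0,8) x cols[0,8) = 8x8
Op 2 fold_up: fold axis h@4; visible region now rows[0,4) x cols[0,8) = 4x8
Op 3 fold_up: fold axis h@2; visible region now rows[0,2) x cols[0,8) = 2x8
Op 4 fold_right: fold axis v@4; visible region now rows[0,2) x cols[4,8) = 2x4
Op 5 cut(1, 2): punch at orig (1,6); cuts so far [(1, 6)]; region rows[0,2) x cols[4,8) = 2x4
Op 6 cut(0, 1): punch at orig (0,5); cuts so far [(0, 5), (1, 6)]; region rows[0,2) x cols[4,8) = 2x4
Op 7 cut(0, 0): punch at orig (0,4); cuts so far [(0, 4), (0, 5), (1, 6)]; region rows[0,2) x cols[4,8) = 2x4
Unfold 1 (reflect across v@4): 6 holes -> [(0, 2), (0, 3), (0, 4), (0, 5), (1, 1), (1, 6)]
Unfold 2 (reflect across h@2): 12 holes -> [(0, 2), (0, 3), (0, 4), (0, 5), (1, 1), (1, 6), (2, 1), (2, 6), (3, 2), (3, 3), (3, 4), (3, 5)]
Unfold 3 (reflect across h@4): 24 holes -> [(0, 2), (0, 3), (0, 4), (0, 5), (1, 1), (1, 6), (2, 1), (2, 6), (3, 2), (3, 3), (3, 4), (3, 5), (4, 2), (4, 3), (4, 4), (4, 5), (5, 1), (5, 6), (6, 1), (6, 6), (7, 2), (7, 3), (7, 4), (7, 5)]
Unfold 4 (reflect across h@8): 48 holes -> [(0, 2), (0, 3), (0, 4), (0, 5), (1, 1), (1, 6), (2, 1), (2, 6), (3, 2), (3, 3), (3, 4), (3, 5), (4, 2), (4, 3), (4, 4), (4, 5), (5, 1), (5, 6), (6, 1), (6, 6), (7, 2), (7, 3), (7, 4), (7, 5), (8, 2), (8, 3), (8, 4), (8, 5), (9, 1), (9, 6), (10, 1), (10, 6), (11, 2), (11, 3), (11, 4), (11, 5), (12, 2), (12, 3), (12, 4), (12, 5), (13, 1), (13, 6), (14, 1), (14, 6), (15, 2), (15, 3), (15, 4), (15, 5)]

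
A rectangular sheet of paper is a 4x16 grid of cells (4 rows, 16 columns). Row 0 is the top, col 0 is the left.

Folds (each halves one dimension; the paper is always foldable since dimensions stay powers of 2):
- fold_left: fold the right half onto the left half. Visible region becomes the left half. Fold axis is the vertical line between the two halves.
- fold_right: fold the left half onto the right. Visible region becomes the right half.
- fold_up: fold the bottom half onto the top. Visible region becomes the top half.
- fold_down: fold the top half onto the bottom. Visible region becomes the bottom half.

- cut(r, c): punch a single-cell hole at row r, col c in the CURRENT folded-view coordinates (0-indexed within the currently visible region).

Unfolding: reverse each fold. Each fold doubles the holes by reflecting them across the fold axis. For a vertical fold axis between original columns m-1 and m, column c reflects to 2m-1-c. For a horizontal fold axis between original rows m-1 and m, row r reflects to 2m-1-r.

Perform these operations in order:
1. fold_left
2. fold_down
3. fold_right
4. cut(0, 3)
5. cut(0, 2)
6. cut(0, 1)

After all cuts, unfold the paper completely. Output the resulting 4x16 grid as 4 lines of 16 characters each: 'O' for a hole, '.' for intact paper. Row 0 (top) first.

Answer: ................
OOO..OOOOOO..OOO
OOO..OOOOOO..OOO
................

Derivation:
Op 1 fold_left: fold axis v@8; visible region now rows[0,4) x cols[0,8) = 4x8
Op 2 fold_down: fold axis h@2; visible region now rows[2,4) x cols[0,8) = 2x8
Op 3 fold_right: fold axis v@4; visible region now rows[2,4) x cols[4,8) = 2x4
Op 4 cut(0, 3): punch at orig (2,7); cuts so far [(2, 7)]; region rows[2,4) x cols[4,8) = 2x4
Op 5 cut(0, 2): punch at orig (2,6); cuts so far [(2, 6), (2, 7)]; region rows[2,4) x cols[4,8) = 2x4
Op 6 cut(0, 1): punch at orig (2,5); cuts so far [(2, 5), (2, 6), (2, 7)]; region rows[2,4) x cols[4,8) = 2x4
Unfold 1 (reflect across v@4): 6 holes -> [(2, 0), (2, 1), (2, 2), (2, 5), (2, 6), (2, 7)]
Unfold 2 (reflect across h@2): 12 holes -> [(1, 0), (1, 1), (1, 2), (1, 5), (1, 6), (1, 7), (2, 0), (2, 1), (2, 2), (2, 5), (2, 6), (2, 7)]
Unfold 3 (reflect across v@8): 24 holes -> [(1, 0), (1, 1), (1, 2), (1, 5), (1, 6), (1, 7), (1, 8), (1, 9), (1, 10), (1, 13), (1, 14), (1, 15), (2, 0), (2, 1), (2, 2), (2, 5), (2, 6), (2, 7), (2, 8), (2, 9), (2, 10), (2, 13), (2, 14), (2, 15)]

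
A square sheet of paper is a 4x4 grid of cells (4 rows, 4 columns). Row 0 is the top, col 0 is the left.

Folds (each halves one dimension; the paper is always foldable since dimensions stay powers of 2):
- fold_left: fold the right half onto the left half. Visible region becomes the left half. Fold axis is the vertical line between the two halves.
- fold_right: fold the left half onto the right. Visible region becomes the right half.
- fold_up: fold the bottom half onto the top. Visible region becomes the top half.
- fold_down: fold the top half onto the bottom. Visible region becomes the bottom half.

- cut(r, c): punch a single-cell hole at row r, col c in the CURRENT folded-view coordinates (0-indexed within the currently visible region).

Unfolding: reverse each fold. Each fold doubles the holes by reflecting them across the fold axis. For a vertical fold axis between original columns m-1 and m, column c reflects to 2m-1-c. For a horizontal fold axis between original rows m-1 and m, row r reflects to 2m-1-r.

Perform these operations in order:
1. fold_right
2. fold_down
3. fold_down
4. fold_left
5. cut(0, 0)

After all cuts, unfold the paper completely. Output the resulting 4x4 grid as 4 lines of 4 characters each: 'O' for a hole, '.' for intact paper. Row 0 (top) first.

Op 1 fold_right: fold axis v@2; visible region now rows[0,4) x cols[2,4) = 4x2
Op 2 fold_down: fold axis h@2; visible region now rows[2,4) x cols[2,4) = 2x2
Op 3 fold_down: fold axis h@3; visible region now rows[3,4) x cols[2,4) = 1x2
Op 4 fold_left: fold axis v@3; visible region now rows[3,4) x cols[2,3) = 1x1
Op 5 cut(0, 0): punch at orig (3,2); cuts so far [(3, 2)]; region rows[3,4) x cols[2,3) = 1x1
Unfold 1 (reflect across v@3): 2 holes -> [(3, 2), (3, 3)]
Unfold 2 (reflect across h@3): 4 holes -> [(2, 2), (2, 3), (3, 2), (3, 3)]
Unfold 3 (reflect across h@2): 8 holes -> [(0, 2), (0, 3), (1, 2), (1, 3), (2, 2), (2, 3), (3, 2), (3, 3)]
Unfold 4 (reflect across v@2): 16 holes -> [(0, 0), (0, 1), (0, 2), (0, 3), (1, 0), (1, 1), (1, 2), (1, 3), (2, 0), (2, 1), (2, 2), (2, 3), (3, 0), (3, 1), (3, 2), (3, 3)]

Answer: OOOO
OOOO
OOOO
OOOO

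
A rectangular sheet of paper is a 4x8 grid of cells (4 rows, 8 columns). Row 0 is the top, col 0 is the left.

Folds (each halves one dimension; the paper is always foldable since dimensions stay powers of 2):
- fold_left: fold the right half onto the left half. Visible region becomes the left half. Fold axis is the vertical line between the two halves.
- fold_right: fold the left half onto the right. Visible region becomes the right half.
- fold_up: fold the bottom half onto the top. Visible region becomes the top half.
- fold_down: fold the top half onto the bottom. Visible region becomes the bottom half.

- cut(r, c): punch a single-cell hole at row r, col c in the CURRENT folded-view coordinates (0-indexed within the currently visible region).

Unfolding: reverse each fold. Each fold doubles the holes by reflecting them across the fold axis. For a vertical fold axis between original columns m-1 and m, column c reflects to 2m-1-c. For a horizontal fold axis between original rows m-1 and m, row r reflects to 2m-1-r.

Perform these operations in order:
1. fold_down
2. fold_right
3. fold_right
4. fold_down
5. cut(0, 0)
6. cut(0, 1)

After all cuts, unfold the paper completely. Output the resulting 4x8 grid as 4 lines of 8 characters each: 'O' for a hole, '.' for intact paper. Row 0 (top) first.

Answer: OOOOOOOO
OOOOOOOO
OOOOOOOO
OOOOOOOO

Derivation:
Op 1 fold_down: fold axis h@2; visible region now rows[2,4) x cols[0,8) = 2x8
Op 2 fold_right: fold axis v@4; visible region now rows[2,4) x cols[4,8) = 2x4
Op 3 fold_right: fold axis v@6; visible region now rows[2,4) x cols[6,8) = 2x2
Op 4 fold_down: fold axis h@3; visible region now rows[3,4) x cols[6,8) = 1x2
Op 5 cut(0, 0): punch at orig (3,6); cuts so far [(3, 6)]; region rows[3,4) x cols[6,8) = 1x2
Op 6 cut(0, 1): punch at orig (3,7); cuts so far [(3, 6), (3, 7)]; region rows[3,4) x cols[6,8) = 1x2
Unfold 1 (reflect across h@3): 4 holes -> [(2, 6), (2, 7), (3, 6), (3, 7)]
Unfold 2 (reflect across v@6): 8 holes -> [(2, 4), (2, 5), (2, 6), (2, 7), (3, 4), (3, 5), (3, 6), (3, 7)]
Unfold 3 (reflect across v@4): 16 holes -> [(2, 0), (2, 1), (2, 2), (2, 3), (2, 4), (2, 5), (2, 6), (2, 7), (3, 0), (3, 1), (3, 2), (3, 3), (3, 4), (3, 5), (3, 6), (3, 7)]
Unfold 4 (reflect across h@2): 32 holes -> [(0, 0), (0, 1), (0, 2), (0, 3), (0, 4), (0, 5), (0, 6), (0, 7), (1, 0), (1, 1), (1, 2), (1, 3), (1, 4), (1, 5), (1, 6), (1, 7), (2, 0), (2, 1), (2, 2), (2, 3), (2, 4), (2, 5), (2, 6), (2, 7), (3, 0), (3, 1), (3, 2), (3, 3), (3, 4), (3, 5), (3, 6), (3, 7)]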